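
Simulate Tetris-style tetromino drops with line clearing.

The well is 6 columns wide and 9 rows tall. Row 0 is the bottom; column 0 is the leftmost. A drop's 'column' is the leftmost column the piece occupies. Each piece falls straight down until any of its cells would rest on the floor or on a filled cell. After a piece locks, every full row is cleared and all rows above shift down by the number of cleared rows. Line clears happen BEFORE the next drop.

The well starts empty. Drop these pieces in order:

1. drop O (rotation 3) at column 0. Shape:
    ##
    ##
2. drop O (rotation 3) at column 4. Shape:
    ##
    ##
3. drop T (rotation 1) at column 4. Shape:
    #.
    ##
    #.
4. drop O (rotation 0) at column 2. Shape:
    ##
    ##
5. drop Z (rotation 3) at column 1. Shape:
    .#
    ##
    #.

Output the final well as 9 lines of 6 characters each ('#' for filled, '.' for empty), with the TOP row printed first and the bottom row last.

Drop 1: O rot3 at col 0 lands with bottom-row=0; cleared 0 line(s) (total 0); column heights now [2 2 0 0 0 0], max=2
Drop 2: O rot3 at col 4 lands with bottom-row=0; cleared 0 line(s) (total 0); column heights now [2 2 0 0 2 2], max=2
Drop 3: T rot1 at col 4 lands with bottom-row=2; cleared 0 line(s) (total 0); column heights now [2 2 0 0 5 4], max=5
Drop 4: O rot0 at col 2 lands with bottom-row=0; cleared 2 line(s) (total 2); column heights now [0 0 0 0 3 2], max=3
Drop 5: Z rot3 at col 1 lands with bottom-row=0; cleared 0 line(s) (total 2); column heights now [0 2 3 0 3 2], max=3

Answer: ......
......
......
......
......
......
..#.#.
.##.##
.#..#.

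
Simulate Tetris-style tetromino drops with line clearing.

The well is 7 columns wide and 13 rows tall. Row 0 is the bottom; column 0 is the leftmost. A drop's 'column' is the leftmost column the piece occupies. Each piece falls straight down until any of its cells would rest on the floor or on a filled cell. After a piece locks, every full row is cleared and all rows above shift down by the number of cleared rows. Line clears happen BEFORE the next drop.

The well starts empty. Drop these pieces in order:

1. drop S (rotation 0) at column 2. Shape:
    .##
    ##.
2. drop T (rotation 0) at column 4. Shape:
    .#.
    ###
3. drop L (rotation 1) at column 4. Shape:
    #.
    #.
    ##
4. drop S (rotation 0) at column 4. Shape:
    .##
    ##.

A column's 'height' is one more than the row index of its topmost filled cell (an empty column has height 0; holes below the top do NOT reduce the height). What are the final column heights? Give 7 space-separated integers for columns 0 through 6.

Drop 1: S rot0 at col 2 lands with bottom-row=0; cleared 0 line(s) (total 0); column heights now [0 0 1 2 2 0 0], max=2
Drop 2: T rot0 at col 4 lands with bottom-row=2; cleared 0 line(s) (total 0); column heights now [0 0 1 2 3 4 3], max=4
Drop 3: L rot1 at col 4 lands with bottom-row=4; cleared 0 line(s) (total 0); column heights now [0 0 1 2 7 5 3], max=7
Drop 4: S rot0 at col 4 lands with bottom-row=7; cleared 0 line(s) (total 0); column heights now [0 0 1 2 8 9 9], max=9

Answer: 0 0 1 2 8 9 9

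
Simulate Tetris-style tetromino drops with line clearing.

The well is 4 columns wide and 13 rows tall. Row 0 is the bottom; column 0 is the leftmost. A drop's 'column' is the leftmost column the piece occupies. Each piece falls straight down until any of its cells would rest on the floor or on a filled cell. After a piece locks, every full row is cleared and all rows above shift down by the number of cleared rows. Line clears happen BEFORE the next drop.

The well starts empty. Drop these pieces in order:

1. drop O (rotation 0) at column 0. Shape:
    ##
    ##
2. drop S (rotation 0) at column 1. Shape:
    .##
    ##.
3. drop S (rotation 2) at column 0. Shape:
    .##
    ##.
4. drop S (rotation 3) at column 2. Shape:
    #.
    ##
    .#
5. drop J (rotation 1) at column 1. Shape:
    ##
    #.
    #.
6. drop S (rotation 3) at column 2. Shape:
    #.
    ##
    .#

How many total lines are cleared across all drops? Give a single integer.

Drop 1: O rot0 at col 0 lands with bottom-row=0; cleared 0 line(s) (total 0); column heights now [2 2 0 0], max=2
Drop 2: S rot0 at col 1 lands with bottom-row=2; cleared 0 line(s) (total 0); column heights now [2 3 4 4], max=4
Drop 3: S rot2 at col 0 lands with bottom-row=3; cleared 1 line(s) (total 1); column heights now [2 4 4 0], max=4
Drop 4: S rot3 at col 2 lands with bottom-row=3; cleared 0 line(s) (total 1); column heights now [2 4 6 5], max=6
Drop 5: J rot1 at col 1 lands with bottom-row=4; cleared 0 line(s) (total 1); column heights now [2 7 7 5], max=7
Drop 6: S rot3 at col 2 lands with bottom-row=6; cleared 0 line(s) (total 1); column heights now [2 7 9 8], max=9

Answer: 1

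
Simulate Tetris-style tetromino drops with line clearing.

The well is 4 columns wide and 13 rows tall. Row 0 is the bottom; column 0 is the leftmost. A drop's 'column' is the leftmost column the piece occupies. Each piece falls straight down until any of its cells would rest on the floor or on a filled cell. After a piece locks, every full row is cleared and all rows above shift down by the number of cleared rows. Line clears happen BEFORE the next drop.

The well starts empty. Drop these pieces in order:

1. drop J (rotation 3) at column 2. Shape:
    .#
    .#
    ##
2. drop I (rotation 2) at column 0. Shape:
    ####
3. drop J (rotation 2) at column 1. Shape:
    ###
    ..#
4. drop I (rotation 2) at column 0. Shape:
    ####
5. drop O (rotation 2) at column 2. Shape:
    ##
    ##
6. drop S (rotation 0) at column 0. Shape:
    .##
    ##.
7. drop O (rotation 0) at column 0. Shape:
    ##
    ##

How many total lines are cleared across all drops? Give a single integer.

Answer: 3

Derivation:
Drop 1: J rot3 at col 2 lands with bottom-row=0; cleared 0 line(s) (total 0); column heights now [0 0 1 3], max=3
Drop 2: I rot2 at col 0 lands with bottom-row=3; cleared 1 line(s) (total 1); column heights now [0 0 1 3], max=3
Drop 3: J rot2 at col 1 lands with bottom-row=3; cleared 0 line(s) (total 1); column heights now [0 5 5 5], max=5
Drop 4: I rot2 at col 0 lands with bottom-row=5; cleared 1 line(s) (total 2); column heights now [0 5 5 5], max=5
Drop 5: O rot2 at col 2 lands with bottom-row=5; cleared 0 line(s) (total 2); column heights now [0 5 7 7], max=7
Drop 6: S rot0 at col 0 lands with bottom-row=6; cleared 1 line(s) (total 3); column heights now [0 7 7 6], max=7
Drop 7: O rot0 at col 0 lands with bottom-row=7; cleared 0 line(s) (total 3); column heights now [9 9 7 6], max=9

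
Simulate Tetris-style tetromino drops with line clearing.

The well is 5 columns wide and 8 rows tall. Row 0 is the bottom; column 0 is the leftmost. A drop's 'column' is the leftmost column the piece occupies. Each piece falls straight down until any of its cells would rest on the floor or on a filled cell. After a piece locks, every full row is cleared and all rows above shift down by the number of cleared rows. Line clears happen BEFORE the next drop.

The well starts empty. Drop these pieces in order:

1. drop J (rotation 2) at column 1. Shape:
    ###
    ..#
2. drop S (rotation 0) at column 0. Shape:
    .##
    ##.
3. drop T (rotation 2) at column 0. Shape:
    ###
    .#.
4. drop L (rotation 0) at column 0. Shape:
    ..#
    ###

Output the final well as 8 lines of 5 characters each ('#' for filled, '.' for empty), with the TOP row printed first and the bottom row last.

Answer: ..#..
###..
###..
.#...
.##..
##...
.###.
...#.

Derivation:
Drop 1: J rot2 at col 1 lands with bottom-row=0; cleared 0 line(s) (total 0); column heights now [0 2 2 2 0], max=2
Drop 2: S rot0 at col 0 lands with bottom-row=2; cleared 0 line(s) (total 0); column heights now [3 4 4 2 0], max=4
Drop 3: T rot2 at col 0 lands with bottom-row=4; cleared 0 line(s) (total 0); column heights now [6 6 6 2 0], max=6
Drop 4: L rot0 at col 0 lands with bottom-row=6; cleared 0 line(s) (total 0); column heights now [7 7 8 2 0], max=8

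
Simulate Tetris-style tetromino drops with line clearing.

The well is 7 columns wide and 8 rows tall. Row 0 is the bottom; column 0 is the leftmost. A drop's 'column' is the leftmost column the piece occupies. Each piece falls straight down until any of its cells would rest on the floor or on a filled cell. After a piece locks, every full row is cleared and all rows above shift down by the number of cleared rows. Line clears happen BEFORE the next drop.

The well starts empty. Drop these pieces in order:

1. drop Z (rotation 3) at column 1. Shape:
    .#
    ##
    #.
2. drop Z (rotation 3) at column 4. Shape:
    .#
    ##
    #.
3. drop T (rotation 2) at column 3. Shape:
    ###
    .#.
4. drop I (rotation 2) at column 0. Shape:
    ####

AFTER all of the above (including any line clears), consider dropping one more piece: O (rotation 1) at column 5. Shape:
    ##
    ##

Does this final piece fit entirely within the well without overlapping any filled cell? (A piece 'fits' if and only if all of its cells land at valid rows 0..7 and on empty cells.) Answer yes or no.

Answer: yes

Derivation:
Drop 1: Z rot3 at col 1 lands with bottom-row=0; cleared 0 line(s) (total 0); column heights now [0 2 3 0 0 0 0], max=3
Drop 2: Z rot3 at col 4 lands with bottom-row=0; cleared 0 line(s) (total 0); column heights now [0 2 3 0 2 3 0], max=3
Drop 3: T rot2 at col 3 lands with bottom-row=2; cleared 0 line(s) (total 0); column heights now [0 2 3 4 4 4 0], max=4
Drop 4: I rot2 at col 0 lands with bottom-row=4; cleared 0 line(s) (total 0); column heights now [5 5 5 5 4 4 0], max=5
Test piece O rot1 at col 5 (width 2): heights before test = [5 5 5 5 4 4 0]; fits = True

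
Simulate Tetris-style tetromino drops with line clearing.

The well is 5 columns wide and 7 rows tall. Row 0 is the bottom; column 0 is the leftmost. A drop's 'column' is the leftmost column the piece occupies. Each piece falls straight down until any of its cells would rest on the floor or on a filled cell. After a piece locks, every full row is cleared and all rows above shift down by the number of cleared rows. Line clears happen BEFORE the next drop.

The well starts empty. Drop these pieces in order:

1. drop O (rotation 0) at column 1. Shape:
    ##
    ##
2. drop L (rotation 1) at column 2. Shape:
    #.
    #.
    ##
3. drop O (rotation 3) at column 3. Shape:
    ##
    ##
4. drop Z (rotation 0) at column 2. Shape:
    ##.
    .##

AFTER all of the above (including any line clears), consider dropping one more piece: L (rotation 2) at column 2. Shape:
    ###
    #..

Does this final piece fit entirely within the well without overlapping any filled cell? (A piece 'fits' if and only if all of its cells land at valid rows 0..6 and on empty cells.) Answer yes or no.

Answer: no

Derivation:
Drop 1: O rot0 at col 1 lands with bottom-row=0; cleared 0 line(s) (total 0); column heights now [0 2 2 0 0], max=2
Drop 2: L rot1 at col 2 lands with bottom-row=2; cleared 0 line(s) (total 0); column heights now [0 2 5 3 0], max=5
Drop 3: O rot3 at col 3 lands with bottom-row=3; cleared 0 line(s) (total 0); column heights now [0 2 5 5 5], max=5
Drop 4: Z rot0 at col 2 lands with bottom-row=5; cleared 0 line(s) (total 0); column heights now [0 2 7 7 6], max=7
Test piece L rot2 at col 2 (width 3): heights before test = [0 2 7 7 6]; fits = False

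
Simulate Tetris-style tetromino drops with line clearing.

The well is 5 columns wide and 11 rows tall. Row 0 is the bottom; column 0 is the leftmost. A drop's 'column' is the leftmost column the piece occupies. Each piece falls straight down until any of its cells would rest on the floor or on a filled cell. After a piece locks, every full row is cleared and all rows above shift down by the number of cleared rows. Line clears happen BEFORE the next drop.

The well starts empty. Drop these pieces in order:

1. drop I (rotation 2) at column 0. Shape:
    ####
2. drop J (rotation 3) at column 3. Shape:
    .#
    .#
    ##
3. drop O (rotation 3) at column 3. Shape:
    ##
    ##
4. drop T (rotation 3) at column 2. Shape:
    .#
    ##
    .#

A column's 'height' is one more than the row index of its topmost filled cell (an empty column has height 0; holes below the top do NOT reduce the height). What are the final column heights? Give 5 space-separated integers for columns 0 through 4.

Answer: 1 1 8 9 6

Derivation:
Drop 1: I rot2 at col 0 lands with bottom-row=0; cleared 0 line(s) (total 0); column heights now [1 1 1 1 0], max=1
Drop 2: J rot3 at col 3 lands with bottom-row=1; cleared 0 line(s) (total 0); column heights now [1 1 1 2 4], max=4
Drop 3: O rot3 at col 3 lands with bottom-row=4; cleared 0 line(s) (total 0); column heights now [1 1 1 6 6], max=6
Drop 4: T rot3 at col 2 lands with bottom-row=6; cleared 0 line(s) (total 0); column heights now [1 1 8 9 6], max=9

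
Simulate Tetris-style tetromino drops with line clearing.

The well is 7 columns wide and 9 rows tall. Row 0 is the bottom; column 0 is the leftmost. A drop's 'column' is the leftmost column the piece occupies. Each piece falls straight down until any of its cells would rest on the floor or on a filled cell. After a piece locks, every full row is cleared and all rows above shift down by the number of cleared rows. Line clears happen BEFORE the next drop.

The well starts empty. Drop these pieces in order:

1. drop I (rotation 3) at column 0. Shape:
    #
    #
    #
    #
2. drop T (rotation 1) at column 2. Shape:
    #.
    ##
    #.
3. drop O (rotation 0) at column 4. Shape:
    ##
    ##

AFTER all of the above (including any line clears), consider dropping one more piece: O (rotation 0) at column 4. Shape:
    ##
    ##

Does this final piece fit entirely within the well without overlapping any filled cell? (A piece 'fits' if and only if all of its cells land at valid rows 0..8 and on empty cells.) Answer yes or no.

Answer: yes

Derivation:
Drop 1: I rot3 at col 0 lands with bottom-row=0; cleared 0 line(s) (total 0); column heights now [4 0 0 0 0 0 0], max=4
Drop 2: T rot1 at col 2 lands with bottom-row=0; cleared 0 line(s) (total 0); column heights now [4 0 3 2 0 0 0], max=4
Drop 3: O rot0 at col 4 lands with bottom-row=0; cleared 0 line(s) (total 0); column heights now [4 0 3 2 2 2 0], max=4
Test piece O rot0 at col 4 (width 2): heights before test = [4 0 3 2 2 2 0]; fits = True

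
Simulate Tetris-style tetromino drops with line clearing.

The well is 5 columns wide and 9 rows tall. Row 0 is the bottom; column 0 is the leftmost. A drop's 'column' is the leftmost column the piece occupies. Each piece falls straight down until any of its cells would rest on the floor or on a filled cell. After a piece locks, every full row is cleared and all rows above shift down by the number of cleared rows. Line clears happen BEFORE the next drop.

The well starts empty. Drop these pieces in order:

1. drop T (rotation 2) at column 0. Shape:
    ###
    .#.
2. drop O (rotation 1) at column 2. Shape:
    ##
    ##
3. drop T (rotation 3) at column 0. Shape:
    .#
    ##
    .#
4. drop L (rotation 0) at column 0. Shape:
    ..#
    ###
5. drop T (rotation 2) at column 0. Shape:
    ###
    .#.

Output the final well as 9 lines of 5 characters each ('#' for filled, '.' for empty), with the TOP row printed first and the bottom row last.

Answer: .....
###..
.##..
###..
.#...
####.
.###.
###..
.#...

Derivation:
Drop 1: T rot2 at col 0 lands with bottom-row=0; cleared 0 line(s) (total 0); column heights now [2 2 2 0 0], max=2
Drop 2: O rot1 at col 2 lands with bottom-row=2; cleared 0 line(s) (total 0); column heights now [2 2 4 4 0], max=4
Drop 3: T rot3 at col 0 lands with bottom-row=2; cleared 0 line(s) (total 0); column heights now [4 5 4 4 0], max=5
Drop 4: L rot0 at col 0 lands with bottom-row=5; cleared 0 line(s) (total 0); column heights now [6 6 7 4 0], max=7
Drop 5: T rot2 at col 0 lands with bottom-row=6; cleared 0 line(s) (total 0); column heights now [8 8 8 4 0], max=8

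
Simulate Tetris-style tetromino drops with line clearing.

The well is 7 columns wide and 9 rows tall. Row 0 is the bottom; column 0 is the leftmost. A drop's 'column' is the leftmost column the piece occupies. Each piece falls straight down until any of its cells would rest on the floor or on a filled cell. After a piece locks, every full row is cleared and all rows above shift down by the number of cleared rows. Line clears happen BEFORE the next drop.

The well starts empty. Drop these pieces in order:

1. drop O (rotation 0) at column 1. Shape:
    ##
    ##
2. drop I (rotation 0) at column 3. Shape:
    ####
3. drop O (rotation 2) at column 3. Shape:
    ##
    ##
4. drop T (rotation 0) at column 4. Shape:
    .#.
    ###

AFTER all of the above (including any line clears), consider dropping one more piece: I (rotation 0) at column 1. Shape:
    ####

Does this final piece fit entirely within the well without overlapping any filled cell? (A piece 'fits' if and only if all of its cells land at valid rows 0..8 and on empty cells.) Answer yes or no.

Answer: yes

Derivation:
Drop 1: O rot0 at col 1 lands with bottom-row=0; cleared 0 line(s) (total 0); column heights now [0 2 2 0 0 0 0], max=2
Drop 2: I rot0 at col 3 lands with bottom-row=0; cleared 0 line(s) (total 0); column heights now [0 2 2 1 1 1 1], max=2
Drop 3: O rot2 at col 3 lands with bottom-row=1; cleared 0 line(s) (total 0); column heights now [0 2 2 3 3 1 1], max=3
Drop 4: T rot0 at col 4 lands with bottom-row=3; cleared 0 line(s) (total 0); column heights now [0 2 2 3 4 5 4], max=5
Test piece I rot0 at col 1 (width 4): heights before test = [0 2 2 3 4 5 4]; fits = True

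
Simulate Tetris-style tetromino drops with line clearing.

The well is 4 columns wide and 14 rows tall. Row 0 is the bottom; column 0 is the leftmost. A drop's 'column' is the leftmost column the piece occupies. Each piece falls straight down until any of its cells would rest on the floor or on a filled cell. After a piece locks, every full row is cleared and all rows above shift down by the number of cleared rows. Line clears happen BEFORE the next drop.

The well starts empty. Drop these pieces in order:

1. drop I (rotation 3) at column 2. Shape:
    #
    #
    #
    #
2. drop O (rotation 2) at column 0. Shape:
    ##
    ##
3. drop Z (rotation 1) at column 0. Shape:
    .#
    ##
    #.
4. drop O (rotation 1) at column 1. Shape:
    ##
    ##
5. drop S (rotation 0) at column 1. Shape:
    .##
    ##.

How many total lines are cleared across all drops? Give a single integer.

Answer: 0

Derivation:
Drop 1: I rot3 at col 2 lands with bottom-row=0; cleared 0 line(s) (total 0); column heights now [0 0 4 0], max=4
Drop 2: O rot2 at col 0 lands with bottom-row=0; cleared 0 line(s) (total 0); column heights now [2 2 4 0], max=4
Drop 3: Z rot1 at col 0 lands with bottom-row=2; cleared 0 line(s) (total 0); column heights now [4 5 4 0], max=5
Drop 4: O rot1 at col 1 lands with bottom-row=5; cleared 0 line(s) (total 0); column heights now [4 7 7 0], max=7
Drop 5: S rot0 at col 1 lands with bottom-row=7; cleared 0 line(s) (total 0); column heights now [4 8 9 9], max=9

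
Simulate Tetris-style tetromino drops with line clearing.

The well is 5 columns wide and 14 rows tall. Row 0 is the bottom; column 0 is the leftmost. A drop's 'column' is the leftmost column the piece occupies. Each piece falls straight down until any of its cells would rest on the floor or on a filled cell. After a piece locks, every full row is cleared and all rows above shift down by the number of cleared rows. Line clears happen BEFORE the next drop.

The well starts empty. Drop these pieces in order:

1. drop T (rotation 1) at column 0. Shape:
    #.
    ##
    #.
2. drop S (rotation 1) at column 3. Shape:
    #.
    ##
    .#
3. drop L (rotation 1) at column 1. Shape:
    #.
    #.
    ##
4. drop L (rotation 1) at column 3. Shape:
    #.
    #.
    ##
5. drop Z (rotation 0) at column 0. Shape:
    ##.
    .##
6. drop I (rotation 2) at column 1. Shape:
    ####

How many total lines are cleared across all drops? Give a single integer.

Drop 1: T rot1 at col 0 lands with bottom-row=0; cleared 0 line(s) (total 0); column heights now [3 2 0 0 0], max=3
Drop 2: S rot1 at col 3 lands with bottom-row=0; cleared 0 line(s) (total 0); column heights now [3 2 0 3 2], max=3
Drop 3: L rot1 at col 1 lands with bottom-row=2; cleared 0 line(s) (total 0); column heights now [3 5 3 3 2], max=5
Drop 4: L rot1 at col 3 lands with bottom-row=3; cleared 0 line(s) (total 0); column heights now [3 5 3 6 4], max=6
Drop 5: Z rot0 at col 0 lands with bottom-row=5; cleared 0 line(s) (total 0); column heights now [7 7 6 6 4], max=7
Drop 6: I rot2 at col 1 lands with bottom-row=7; cleared 0 line(s) (total 0); column heights now [7 8 8 8 8], max=8

Answer: 0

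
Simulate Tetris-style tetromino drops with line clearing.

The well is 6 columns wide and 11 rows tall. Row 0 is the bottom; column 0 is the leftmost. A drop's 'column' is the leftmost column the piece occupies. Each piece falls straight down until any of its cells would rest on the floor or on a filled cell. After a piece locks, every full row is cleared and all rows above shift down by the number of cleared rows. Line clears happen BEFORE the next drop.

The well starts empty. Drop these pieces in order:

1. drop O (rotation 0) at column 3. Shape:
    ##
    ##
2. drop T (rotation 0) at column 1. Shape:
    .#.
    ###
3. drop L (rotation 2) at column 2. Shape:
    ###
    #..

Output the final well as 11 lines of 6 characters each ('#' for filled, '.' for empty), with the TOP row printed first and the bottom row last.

Drop 1: O rot0 at col 3 lands with bottom-row=0; cleared 0 line(s) (total 0); column heights now [0 0 0 2 2 0], max=2
Drop 2: T rot0 at col 1 lands with bottom-row=2; cleared 0 line(s) (total 0); column heights now [0 3 4 3 2 0], max=4
Drop 3: L rot2 at col 2 lands with bottom-row=4; cleared 0 line(s) (total 0); column heights now [0 3 6 6 6 0], max=6

Answer: ......
......
......
......
......
..###.
..#...
..#...
.###..
...##.
...##.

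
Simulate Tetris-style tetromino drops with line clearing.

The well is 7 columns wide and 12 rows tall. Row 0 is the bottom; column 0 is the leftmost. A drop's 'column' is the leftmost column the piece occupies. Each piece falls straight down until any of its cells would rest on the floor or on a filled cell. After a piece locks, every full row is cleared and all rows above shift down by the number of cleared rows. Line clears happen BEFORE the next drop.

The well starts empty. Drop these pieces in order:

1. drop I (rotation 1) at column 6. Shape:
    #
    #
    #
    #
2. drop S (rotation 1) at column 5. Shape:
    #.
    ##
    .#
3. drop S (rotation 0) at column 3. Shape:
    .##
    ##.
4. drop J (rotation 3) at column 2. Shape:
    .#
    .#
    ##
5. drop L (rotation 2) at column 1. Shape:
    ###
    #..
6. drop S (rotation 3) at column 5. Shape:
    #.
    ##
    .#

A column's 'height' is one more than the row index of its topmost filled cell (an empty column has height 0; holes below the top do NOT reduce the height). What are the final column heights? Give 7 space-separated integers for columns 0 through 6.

Answer: 0 11 11 11 8 10 9

Derivation:
Drop 1: I rot1 at col 6 lands with bottom-row=0; cleared 0 line(s) (total 0); column heights now [0 0 0 0 0 0 4], max=4
Drop 2: S rot1 at col 5 lands with bottom-row=4; cleared 0 line(s) (total 0); column heights now [0 0 0 0 0 7 6], max=7
Drop 3: S rot0 at col 3 lands with bottom-row=6; cleared 0 line(s) (total 0); column heights now [0 0 0 7 8 8 6], max=8
Drop 4: J rot3 at col 2 lands with bottom-row=7; cleared 0 line(s) (total 0); column heights now [0 0 8 10 8 8 6], max=10
Drop 5: L rot2 at col 1 lands with bottom-row=9; cleared 0 line(s) (total 0); column heights now [0 11 11 11 8 8 6], max=11
Drop 6: S rot3 at col 5 lands with bottom-row=7; cleared 0 line(s) (total 0); column heights now [0 11 11 11 8 10 9], max=11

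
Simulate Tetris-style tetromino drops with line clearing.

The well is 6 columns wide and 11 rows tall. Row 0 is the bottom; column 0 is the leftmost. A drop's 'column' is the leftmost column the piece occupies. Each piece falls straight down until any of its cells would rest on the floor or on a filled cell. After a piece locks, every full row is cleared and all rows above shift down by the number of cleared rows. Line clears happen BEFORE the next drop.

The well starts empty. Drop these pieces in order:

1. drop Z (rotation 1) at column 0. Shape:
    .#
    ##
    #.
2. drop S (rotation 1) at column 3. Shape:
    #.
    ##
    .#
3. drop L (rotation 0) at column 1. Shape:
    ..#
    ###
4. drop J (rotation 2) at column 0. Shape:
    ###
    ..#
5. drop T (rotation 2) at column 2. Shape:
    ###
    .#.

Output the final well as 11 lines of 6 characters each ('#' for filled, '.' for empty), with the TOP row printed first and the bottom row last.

Drop 1: Z rot1 at col 0 lands with bottom-row=0; cleared 0 line(s) (total 0); column heights now [2 3 0 0 0 0], max=3
Drop 2: S rot1 at col 3 lands with bottom-row=0; cleared 0 line(s) (total 0); column heights now [2 3 0 3 2 0], max=3
Drop 3: L rot0 at col 1 lands with bottom-row=3; cleared 0 line(s) (total 0); column heights now [2 4 4 5 2 0], max=5
Drop 4: J rot2 at col 0 lands with bottom-row=4; cleared 0 line(s) (total 0); column heights now [6 6 6 5 2 0], max=6
Drop 5: T rot2 at col 2 lands with bottom-row=5; cleared 0 line(s) (total 0); column heights now [6 6 7 7 7 0], max=7

Answer: ......
......
......
......
..###.
####..
..##..
.###..
.#.#..
##.##.
#...#.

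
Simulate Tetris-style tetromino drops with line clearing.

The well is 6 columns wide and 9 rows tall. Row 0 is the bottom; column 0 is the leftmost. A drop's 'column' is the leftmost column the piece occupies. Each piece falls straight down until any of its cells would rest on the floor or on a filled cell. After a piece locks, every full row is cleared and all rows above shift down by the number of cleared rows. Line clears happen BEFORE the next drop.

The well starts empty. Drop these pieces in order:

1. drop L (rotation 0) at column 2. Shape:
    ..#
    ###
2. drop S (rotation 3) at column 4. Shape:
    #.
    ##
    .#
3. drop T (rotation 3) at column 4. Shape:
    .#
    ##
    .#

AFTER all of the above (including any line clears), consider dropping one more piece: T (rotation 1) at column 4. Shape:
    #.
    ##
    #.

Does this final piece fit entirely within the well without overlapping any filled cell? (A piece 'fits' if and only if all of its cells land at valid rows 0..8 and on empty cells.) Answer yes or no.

Drop 1: L rot0 at col 2 lands with bottom-row=0; cleared 0 line(s) (total 0); column heights now [0 0 1 1 2 0], max=2
Drop 2: S rot3 at col 4 lands with bottom-row=1; cleared 0 line(s) (total 0); column heights now [0 0 1 1 4 3], max=4
Drop 3: T rot3 at col 4 lands with bottom-row=3; cleared 0 line(s) (total 0); column heights now [0 0 1 1 5 6], max=6
Test piece T rot1 at col 4 (width 2): heights before test = [0 0 1 1 5 6]; fits = True

Answer: yes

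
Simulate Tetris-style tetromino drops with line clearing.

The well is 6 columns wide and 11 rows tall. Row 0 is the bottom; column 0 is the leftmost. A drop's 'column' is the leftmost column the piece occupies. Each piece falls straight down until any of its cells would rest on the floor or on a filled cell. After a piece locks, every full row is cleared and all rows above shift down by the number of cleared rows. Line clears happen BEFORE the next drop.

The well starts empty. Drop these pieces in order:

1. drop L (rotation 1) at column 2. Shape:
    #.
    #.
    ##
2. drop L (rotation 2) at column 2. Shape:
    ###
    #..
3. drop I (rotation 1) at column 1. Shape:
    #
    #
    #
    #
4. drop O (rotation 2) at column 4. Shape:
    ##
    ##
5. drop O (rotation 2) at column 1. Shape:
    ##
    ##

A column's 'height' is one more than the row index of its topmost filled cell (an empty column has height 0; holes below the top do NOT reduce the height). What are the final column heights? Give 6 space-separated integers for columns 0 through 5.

Answer: 0 7 7 5 7 7

Derivation:
Drop 1: L rot1 at col 2 lands with bottom-row=0; cleared 0 line(s) (total 0); column heights now [0 0 3 1 0 0], max=3
Drop 2: L rot2 at col 2 lands with bottom-row=3; cleared 0 line(s) (total 0); column heights now [0 0 5 5 5 0], max=5
Drop 3: I rot1 at col 1 lands with bottom-row=0; cleared 0 line(s) (total 0); column heights now [0 4 5 5 5 0], max=5
Drop 4: O rot2 at col 4 lands with bottom-row=5; cleared 0 line(s) (total 0); column heights now [0 4 5 5 7 7], max=7
Drop 5: O rot2 at col 1 lands with bottom-row=5; cleared 0 line(s) (total 0); column heights now [0 7 7 5 7 7], max=7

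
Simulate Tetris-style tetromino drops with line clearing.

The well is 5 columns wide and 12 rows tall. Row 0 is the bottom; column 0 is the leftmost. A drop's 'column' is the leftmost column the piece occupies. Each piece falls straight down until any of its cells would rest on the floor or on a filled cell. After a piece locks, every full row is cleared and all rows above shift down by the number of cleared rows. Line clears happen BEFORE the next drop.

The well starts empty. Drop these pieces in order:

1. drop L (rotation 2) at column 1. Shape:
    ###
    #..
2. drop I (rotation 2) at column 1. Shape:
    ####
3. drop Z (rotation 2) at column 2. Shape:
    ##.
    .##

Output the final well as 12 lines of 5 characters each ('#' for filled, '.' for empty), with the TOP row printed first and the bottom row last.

Answer: .....
.....
.....
.....
.....
.....
.....
..##.
...##
.####
.###.
.#...

Derivation:
Drop 1: L rot2 at col 1 lands with bottom-row=0; cleared 0 line(s) (total 0); column heights now [0 2 2 2 0], max=2
Drop 2: I rot2 at col 1 lands with bottom-row=2; cleared 0 line(s) (total 0); column heights now [0 3 3 3 3], max=3
Drop 3: Z rot2 at col 2 lands with bottom-row=3; cleared 0 line(s) (total 0); column heights now [0 3 5 5 4], max=5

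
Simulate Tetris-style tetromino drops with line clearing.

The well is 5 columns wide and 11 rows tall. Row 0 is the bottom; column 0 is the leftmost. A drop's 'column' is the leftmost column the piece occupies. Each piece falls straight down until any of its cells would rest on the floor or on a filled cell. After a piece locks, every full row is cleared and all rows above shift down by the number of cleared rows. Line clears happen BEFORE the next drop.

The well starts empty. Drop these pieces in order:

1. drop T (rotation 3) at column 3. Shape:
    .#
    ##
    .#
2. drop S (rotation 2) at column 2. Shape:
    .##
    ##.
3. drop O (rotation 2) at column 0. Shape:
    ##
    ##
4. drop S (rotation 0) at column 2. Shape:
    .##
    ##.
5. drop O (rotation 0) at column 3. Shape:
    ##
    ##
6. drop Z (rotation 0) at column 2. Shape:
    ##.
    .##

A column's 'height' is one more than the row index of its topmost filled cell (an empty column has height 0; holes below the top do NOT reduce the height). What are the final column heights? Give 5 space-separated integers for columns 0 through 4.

Drop 1: T rot3 at col 3 lands with bottom-row=0; cleared 0 line(s) (total 0); column heights now [0 0 0 2 3], max=3
Drop 2: S rot2 at col 2 lands with bottom-row=2; cleared 0 line(s) (total 0); column heights now [0 0 3 4 4], max=4
Drop 3: O rot2 at col 0 lands with bottom-row=0; cleared 0 line(s) (total 0); column heights now [2 2 3 4 4], max=4
Drop 4: S rot0 at col 2 lands with bottom-row=4; cleared 0 line(s) (total 0); column heights now [2 2 5 6 6], max=6
Drop 5: O rot0 at col 3 lands with bottom-row=6; cleared 0 line(s) (total 0); column heights now [2 2 5 8 8], max=8
Drop 6: Z rot0 at col 2 lands with bottom-row=8; cleared 0 line(s) (total 0); column heights now [2 2 10 10 9], max=10

Answer: 2 2 10 10 9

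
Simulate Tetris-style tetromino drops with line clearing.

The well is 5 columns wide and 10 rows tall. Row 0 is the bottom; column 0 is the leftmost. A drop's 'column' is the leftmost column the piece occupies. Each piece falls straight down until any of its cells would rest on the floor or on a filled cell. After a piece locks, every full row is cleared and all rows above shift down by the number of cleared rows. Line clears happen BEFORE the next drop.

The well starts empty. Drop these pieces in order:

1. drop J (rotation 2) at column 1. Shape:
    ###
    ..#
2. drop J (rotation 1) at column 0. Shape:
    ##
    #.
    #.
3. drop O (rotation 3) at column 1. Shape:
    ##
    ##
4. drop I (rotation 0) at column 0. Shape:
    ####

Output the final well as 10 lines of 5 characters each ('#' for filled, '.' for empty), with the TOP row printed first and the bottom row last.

Drop 1: J rot2 at col 1 lands with bottom-row=0; cleared 0 line(s) (total 0); column heights now [0 2 2 2 0], max=2
Drop 2: J rot1 at col 0 lands with bottom-row=0; cleared 0 line(s) (total 0); column heights now [3 3 2 2 0], max=3
Drop 3: O rot3 at col 1 lands with bottom-row=3; cleared 0 line(s) (total 0); column heights now [3 5 5 2 0], max=5
Drop 4: I rot0 at col 0 lands with bottom-row=5; cleared 0 line(s) (total 0); column heights now [6 6 6 6 0], max=6

Answer: .....
.....
.....
.....
####.
.##..
.##..
##...
####.
#..#.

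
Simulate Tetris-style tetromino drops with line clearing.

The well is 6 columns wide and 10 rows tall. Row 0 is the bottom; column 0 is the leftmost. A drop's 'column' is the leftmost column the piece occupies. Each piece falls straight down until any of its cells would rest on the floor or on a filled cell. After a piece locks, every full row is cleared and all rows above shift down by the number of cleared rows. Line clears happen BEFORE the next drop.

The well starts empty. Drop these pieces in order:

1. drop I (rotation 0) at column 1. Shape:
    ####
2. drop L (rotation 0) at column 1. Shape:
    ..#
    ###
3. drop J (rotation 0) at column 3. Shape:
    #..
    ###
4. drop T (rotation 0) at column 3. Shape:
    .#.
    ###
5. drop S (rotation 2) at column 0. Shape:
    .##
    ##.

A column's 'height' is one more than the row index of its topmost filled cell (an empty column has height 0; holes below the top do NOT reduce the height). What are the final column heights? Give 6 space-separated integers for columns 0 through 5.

Drop 1: I rot0 at col 1 lands with bottom-row=0; cleared 0 line(s) (total 0); column heights now [0 1 1 1 1 0], max=1
Drop 2: L rot0 at col 1 lands with bottom-row=1; cleared 0 line(s) (total 0); column heights now [0 2 2 3 1 0], max=3
Drop 3: J rot0 at col 3 lands with bottom-row=3; cleared 0 line(s) (total 0); column heights now [0 2 2 5 4 4], max=5
Drop 4: T rot0 at col 3 lands with bottom-row=5; cleared 0 line(s) (total 0); column heights now [0 2 2 6 7 6], max=7
Drop 5: S rot2 at col 0 lands with bottom-row=2; cleared 0 line(s) (total 0); column heights now [3 4 4 6 7 6], max=7

Answer: 3 4 4 6 7 6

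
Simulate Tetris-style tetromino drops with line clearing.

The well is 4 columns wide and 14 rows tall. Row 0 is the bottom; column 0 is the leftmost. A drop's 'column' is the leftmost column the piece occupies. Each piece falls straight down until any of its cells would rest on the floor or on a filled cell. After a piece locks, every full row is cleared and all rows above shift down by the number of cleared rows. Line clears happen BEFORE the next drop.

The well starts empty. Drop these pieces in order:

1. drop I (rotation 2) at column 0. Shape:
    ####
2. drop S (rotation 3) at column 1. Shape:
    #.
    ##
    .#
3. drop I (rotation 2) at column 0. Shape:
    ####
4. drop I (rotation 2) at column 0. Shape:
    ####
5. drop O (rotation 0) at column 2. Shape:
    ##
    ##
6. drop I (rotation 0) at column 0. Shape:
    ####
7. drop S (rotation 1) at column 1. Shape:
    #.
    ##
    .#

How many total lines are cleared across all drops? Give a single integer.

Answer: 4

Derivation:
Drop 1: I rot2 at col 0 lands with bottom-row=0; cleared 1 line(s) (total 1); column heights now [0 0 0 0], max=0
Drop 2: S rot3 at col 1 lands with bottom-row=0; cleared 0 line(s) (total 1); column heights now [0 3 2 0], max=3
Drop 3: I rot2 at col 0 lands with bottom-row=3; cleared 1 line(s) (total 2); column heights now [0 3 2 0], max=3
Drop 4: I rot2 at col 0 lands with bottom-row=3; cleared 1 line(s) (total 3); column heights now [0 3 2 0], max=3
Drop 5: O rot0 at col 2 lands with bottom-row=2; cleared 0 line(s) (total 3); column heights now [0 3 4 4], max=4
Drop 6: I rot0 at col 0 lands with bottom-row=4; cleared 1 line(s) (total 4); column heights now [0 3 4 4], max=4
Drop 7: S rot1 at col 1 lands with bottom-row=4; cleared 0 line(s) (total 4); column heights now [0 7 6 4], max=7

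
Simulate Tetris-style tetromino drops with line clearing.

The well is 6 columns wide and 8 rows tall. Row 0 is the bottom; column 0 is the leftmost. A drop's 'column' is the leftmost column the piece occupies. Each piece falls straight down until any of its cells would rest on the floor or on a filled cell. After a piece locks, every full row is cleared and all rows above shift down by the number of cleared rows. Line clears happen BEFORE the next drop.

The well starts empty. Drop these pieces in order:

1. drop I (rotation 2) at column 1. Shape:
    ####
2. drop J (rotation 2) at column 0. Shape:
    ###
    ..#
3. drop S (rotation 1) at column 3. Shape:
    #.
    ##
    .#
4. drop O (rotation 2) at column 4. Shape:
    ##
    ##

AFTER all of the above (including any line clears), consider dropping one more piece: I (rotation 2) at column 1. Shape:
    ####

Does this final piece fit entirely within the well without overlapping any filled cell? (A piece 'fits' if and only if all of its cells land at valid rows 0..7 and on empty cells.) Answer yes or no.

Drop 1: I rot2 at col 1 lands with bottom-row=0; cleared 0 line(s) (total 0); column heights now [0 1 1 1 1 0], max=1
Drop 2: J rot2 at col 0 lands with bottom-row=1; cleared 0 line(s) (total 0); column heights now [3 3 3 1 1 0], max=3
Drop 3: S rot1 at col 3 lands with bottom-row=1; cleared 0 line(s) (total 0); column heights now [3 3 3 4 3 0], max=4
Drop 4: O rot2 at col 4 lands with bottom-row=3; cleared 0 line(s) (total 0); column heights now [3 3 3 4 5 5], max=5
Test piece I rot2 at col 1 (width 4): heights before test = [3 3 3 4 5 5]; fits = True

Answer: yes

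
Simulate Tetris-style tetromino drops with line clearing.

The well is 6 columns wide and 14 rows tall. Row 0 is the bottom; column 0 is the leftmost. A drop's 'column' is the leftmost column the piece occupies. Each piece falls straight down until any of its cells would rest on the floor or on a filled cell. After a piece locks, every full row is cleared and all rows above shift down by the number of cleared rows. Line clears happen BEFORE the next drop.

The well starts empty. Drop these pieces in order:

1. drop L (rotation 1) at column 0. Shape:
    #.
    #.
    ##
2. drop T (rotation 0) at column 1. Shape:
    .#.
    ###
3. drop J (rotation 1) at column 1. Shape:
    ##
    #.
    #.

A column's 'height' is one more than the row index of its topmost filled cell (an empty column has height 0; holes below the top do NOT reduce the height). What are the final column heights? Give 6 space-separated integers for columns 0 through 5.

Drop 1: L rot1 at col 0 lands with bottom-row=0; cleared 0 line(s) (total 0); column heights now [3 1 0 0 0 0], max=3
Drop 2: T rot0 at col 1 lands with bottom-row=1; cleared 0 line(s) (total 0); column heights now [3 2 3 2 0 0], max=3
Drop 3: J rot1 at col 1 lands with bottom-row=2; cleared 0 line(s) (total 0); column heights now [3 5 5 2 0 0], max=5

Answer: 3 5 5 2 0 0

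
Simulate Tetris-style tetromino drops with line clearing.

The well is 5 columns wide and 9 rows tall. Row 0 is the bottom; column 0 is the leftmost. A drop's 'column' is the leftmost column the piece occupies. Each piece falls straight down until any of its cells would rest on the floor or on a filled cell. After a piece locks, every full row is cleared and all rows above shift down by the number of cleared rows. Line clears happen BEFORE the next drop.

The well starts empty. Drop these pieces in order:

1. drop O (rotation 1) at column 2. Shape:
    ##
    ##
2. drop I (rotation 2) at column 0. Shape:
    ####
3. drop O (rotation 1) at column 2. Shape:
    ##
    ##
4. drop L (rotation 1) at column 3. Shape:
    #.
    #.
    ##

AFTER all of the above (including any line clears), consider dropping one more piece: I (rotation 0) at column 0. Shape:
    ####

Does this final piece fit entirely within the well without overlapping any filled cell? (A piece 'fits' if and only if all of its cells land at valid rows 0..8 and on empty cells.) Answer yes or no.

Answer: yes

Derivation:
Drop 1: O rot1 at col 2 lands with bottom-row=0; cleared 0 line(s) (total 0); column heights now [0 0 2 2 0], max=2
Drop 2: I rot2 at col 0 lands with bottom-row=2; cleared 0 line(s) (total 0); column heights now [3 3 3 3 0], max=3
Drop 3: O rot1 at col 2 lands with bottom-row=3; cleared 0 line(s) (total 0); column heights now [3 3 5 5 0], max=5
Drop 4: L rot1 at col 3 lands with bottom-row=5; cleared 0 line(s) (total 0); column heights now [3 3 5 8 6], max=8
Test piece I rot0 at col 0 (width 4): heights before test = [3 3 5 8 6]; fits = True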